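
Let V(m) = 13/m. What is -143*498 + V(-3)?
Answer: -213655/3 ≈ -71218.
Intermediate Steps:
-143*498 + V(-3) = -143*498 + 13/(-3) = -71214 + 13*(-⅓) = -71214 - 13/3 = -213655/3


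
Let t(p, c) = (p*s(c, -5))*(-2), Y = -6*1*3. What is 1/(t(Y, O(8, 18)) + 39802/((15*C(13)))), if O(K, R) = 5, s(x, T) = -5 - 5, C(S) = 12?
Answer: -90/12499 ≈ -0.0072006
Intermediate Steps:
Y = -18 (Y = -6*3 = -18)
s(x, T) = -10
t(p, c) = 20*p (t(p, c) = (p*(-10))*(-2) = -10*p*(-2) = 20*p)
1/(t(Y, O(8, 18)) + 39802/((15*C(13)))) = 1/(20*(-18) + 39802/((15*12))) = 1/(-360 + 39802/180) = 1/(-360 + 39802*(1/180)) = 1/(-360 + 19901/90) = 1/(-12499/90) = -90/12499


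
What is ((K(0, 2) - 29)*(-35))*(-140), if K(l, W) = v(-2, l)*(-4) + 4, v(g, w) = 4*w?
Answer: -122500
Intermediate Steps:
K(l, W) = 4 - 16*l (K(l, W) = (4*l)*(-4) + 4 = -16*l + 4 = 4 - 16*l)
((K(0, 2) - 29)*(-35))*(-140) = (((4 - 16*0) - 29)*(-35))*(-140) = (((4 + 0) - 29)*(-35))*(-140) = ((4 - 29)*(-35))*(-140) = -25*(-35)*(-140) = 875*(-140) = -122500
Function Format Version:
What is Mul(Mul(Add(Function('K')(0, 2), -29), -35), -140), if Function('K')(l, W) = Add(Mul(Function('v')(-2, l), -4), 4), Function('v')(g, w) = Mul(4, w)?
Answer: -122500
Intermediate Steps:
Function('K')(l, W) = Add(4, Mul(-16, l)) (Function('K')(l, W) = Add(Mul(Mul(4, l), -4), 4) = Add(Mul(-16, l), 4) = Add(4, Mul(-16, l)))
Mul(Mul(Add(Function('K')(0, 2), -29), -35), -140) = Mul(Mul(Add(Add(4, Mul(-16, 0)), -29), -35), -140) = Mul(Mul(Add(Add(4, 0), -29), -35), -140) = Mul(Mul(Add(4, -29), -35), -140) = Mul(Mul(-25, -35), -140) = Mul(875, -140) = -122500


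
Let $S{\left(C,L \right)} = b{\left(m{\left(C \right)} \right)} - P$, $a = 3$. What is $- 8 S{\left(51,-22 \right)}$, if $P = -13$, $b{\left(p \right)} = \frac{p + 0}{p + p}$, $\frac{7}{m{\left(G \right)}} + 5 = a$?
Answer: $-108$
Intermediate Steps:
$m{\left(G \right)} = - \frac{7}{2}$ ($m{\left(G \right)} = \frac{7}{-5 + 3} = \frac{7}{-2} = 7 \left(- \frac{1}{2}\right) = - \frac{7}{2}$)
$b{\left(p \right)} = \frac{1}{2}$ ($b{\left(p \right)} = \frac{p}{2 p} = p \frac{1}{2 p} = \frac{1}{2}$)
$S{\left(C,L \right)} = \frac{27}{2}$ ($S{\left(C,L \right)} = \frac{1}{2} - -13 = \frac{1}{2} + 13 = \frac{27}{2}$)
$- 8 S{\left(51,-22 \right)} = \left(-8\right) \frac{27}{2} = -108$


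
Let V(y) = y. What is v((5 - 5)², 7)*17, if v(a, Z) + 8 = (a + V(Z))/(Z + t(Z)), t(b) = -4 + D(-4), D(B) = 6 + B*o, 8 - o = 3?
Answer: -1615/11 ≈ -146.82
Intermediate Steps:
o = 5 (o = 8 - 1*3 = 8 - 3 = 5)
D(B) = 6 + 5*B (D(B) = 6 + B*5 = 6 + 5*B)
t(b) = -18 (t(b) = -4 + (6 + 5*(-4)) = -4 + (6 - 20) = -4 - 14 = -18)
v(a, Z) = -8 + (Z + a)/(-18 + Z) (v(a, Z) = -8 + (a + Z)/(Z - 18) = -8 + (Z + a)/(-18 + Z))
v((5 - 5)², 7)*17 = ((144 + (5 - 5)² - 7*7)/(-18 + 7))*17 = ((144 + 0² - 49)/(-11))*17 = -(144 + 0 - 49)/11*17 = -1/11*95*17 = -95/11*17 = -1615/11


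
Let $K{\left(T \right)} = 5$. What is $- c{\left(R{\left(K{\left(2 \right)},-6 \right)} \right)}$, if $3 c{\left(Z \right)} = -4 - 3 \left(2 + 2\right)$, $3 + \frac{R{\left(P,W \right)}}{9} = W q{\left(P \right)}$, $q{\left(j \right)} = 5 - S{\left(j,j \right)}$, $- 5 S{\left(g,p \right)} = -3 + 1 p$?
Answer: $\frac{16}{3} \approx 5.3333$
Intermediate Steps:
$S{\left(g,p \right)} = \frac{3}{5} - \frac{p}{5}$ ($S{\left(g,p \right)} = - \frac{-3 + 1 p}{5} = - \frac{-3 + p}{5} = \frac{3}{5} - \frac{p}{5}$)
$q{\left(j \right)} = \frac{22}{5} + \frac{j}{5}$ ($q{\left(j \right)} = 5 - \left(\frac{3}{5} - \frac{j}{5}\right) = 5 + \left(- \frac{3}{5} + \frac{j}{5}\right) = \frac{22}{5} + \frac{j}{5}$)
$R{\left(P,W \right)} = -27 + 9 W \left(\frac{22}{5} + \frac{P}{5}\right)$
$c{\left(Z \right)} = - \frac{16}{3}$ ($c{\left(Z \right)} = \frac{-4 - 3 \left(2 + 2\right)}{3} = \frac{-4 - 12}{3} = \frac{1}{3} \left(-16\right) = - \frac{16}{3}$)
$- c{\left(R{\left(K{\left(2 \right)},-6 \right)} \right)} = \left(-1\right) \left(- \frac{16}{3}\right) = \frac{16}{3}$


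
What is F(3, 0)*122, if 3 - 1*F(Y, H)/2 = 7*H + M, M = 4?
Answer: -244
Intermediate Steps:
F(Y, H) = -2 - 14*H (F(Y, H) = 6 - 2*(7*H + 4) = 6 - 2*(4 + 7*H) = 6 + (-8 - 14*H) = -2 - 14*H)
F(3, 0)*122 = (-2 - 14*0)*122 = (-2 + 0)*122 = -2*122 = -244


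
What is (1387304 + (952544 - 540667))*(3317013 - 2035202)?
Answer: 2306209996791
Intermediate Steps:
(1387304 + (952544 - 540667))*(3317013 - 2035202) = (1387304 + 411877)*1281811 = 1799181*1281811 = 2306209996791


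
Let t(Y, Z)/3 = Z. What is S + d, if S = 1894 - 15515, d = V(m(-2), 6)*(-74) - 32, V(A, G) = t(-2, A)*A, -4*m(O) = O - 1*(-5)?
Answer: -110223/8 ≈ -13778.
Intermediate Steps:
t(Y, Z) = 3*Z
m(O) = -5/4 - O/4 (m(O) = -(O - 1*(-5))/4 = -(O + 5)/4 = -(5 + O)/4 = -5/4 - O/4)
V(A, G) = 3*A**2 (V(A, G) = (3*A)*A = 3*A**2)
d = -1255/8 (d = (3*(-5/4 - 1/4*(-2))**2)*(-74) - 32 = (3*(-5/4 + 1/2)**2)*(-74) - 32 = (3*(-3/4)**2)*(-74) - 32 = (3*(9/16))*(-74) - 32 = (27/16)*(-74) - 32 = -999/8 - 32 = -1255/8 ≈ -156.88)
S = -13621
S + d = -13621 - 1255/8 = -110223/8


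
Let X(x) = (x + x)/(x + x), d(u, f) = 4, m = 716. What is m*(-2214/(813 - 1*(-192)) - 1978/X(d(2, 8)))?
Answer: -474971488/335 ≈ -1.4178e+6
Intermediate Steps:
X(x) = 1 (X(x) = (2*x)/((2*x)) = (2*x)*(1/(2*x)) = 1)
m*(-2214/(813 - 1*(-192)) - 1978/X(d(2, 8))) = 716*(-2214/(813 - 1*(-192)) - 1978/1) = 716*(-2214/(813 + 192) - 1978*1) = 716*(-2214/1005 - 1978) = 716*(-2214*1/1005 - 1978) = 716*(-738/335 - 1978) = 716*(-663368/335) = -474971488/335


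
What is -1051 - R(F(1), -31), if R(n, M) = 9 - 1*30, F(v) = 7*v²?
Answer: -1030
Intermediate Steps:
R(n, M) = -21 (R(n, M) = 9 - 30 = -21)
-1051 - R(F(1), -31) = -1051 - 1*(-21) = -1051 + 21 = -1030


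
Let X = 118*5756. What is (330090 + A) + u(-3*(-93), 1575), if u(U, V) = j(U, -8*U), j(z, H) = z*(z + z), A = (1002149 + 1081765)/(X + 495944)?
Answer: 285429010629/587576 ≈ 4.8577e+5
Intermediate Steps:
X = 679208
A = 1041957/587576 (A = (1002149 + 1081765)/(679208 + 495944) = 2083914/1175152 = 2083914*(1/1175152) = 1041957/587576 ≈ 1.7733)
j(z, H) = 2*z² (j(z, H) = z*(2*z) = 2*z²)
u(U, V) = 2*U²
(330090 + A) + u(-3*(-93), 1575) = (330090 + 1041957/587576) + 2*(-3*(-93))² = 193954003797/587576 + 2*279² = 193954003797/587576 + 2*77841 = 193954003797/587576 + 155682 = 285429010629/587576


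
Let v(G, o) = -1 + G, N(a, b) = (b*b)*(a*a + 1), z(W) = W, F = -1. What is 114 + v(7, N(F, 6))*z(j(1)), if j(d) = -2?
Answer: 102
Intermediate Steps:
N(a, b) = b²*(1 + a²) (N(a, b) = b²*(a² + 1) = b²*(1 + a²))
114 + v(7, N(F, 6))*z(j(1)) = 114 + (-1 + 7)*(-2) = 114 + 6*(-2) = 114 - 12 = 102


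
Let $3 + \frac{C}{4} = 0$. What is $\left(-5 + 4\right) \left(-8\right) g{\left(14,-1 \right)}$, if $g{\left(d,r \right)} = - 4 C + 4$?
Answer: $416$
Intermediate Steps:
$C = -12$ ($C = -12 + 4 \cdot 0 = -12 + 0 = -12$)
$g{\left(d,r \right)} = 52$ ($g{\left(d,r \right)} = \left(-4\right) \left(-12\right) + 4 = 48 + 4 = 52$)
$\left(-5 + 4\right) \left(-8\right) g{\left(14,-1 \right)} = \left(-5 + 4\right) \left(-8\right) 52 = \left(-1\right) \left(-8\right) 52 = 8 \cdot 52 = 416$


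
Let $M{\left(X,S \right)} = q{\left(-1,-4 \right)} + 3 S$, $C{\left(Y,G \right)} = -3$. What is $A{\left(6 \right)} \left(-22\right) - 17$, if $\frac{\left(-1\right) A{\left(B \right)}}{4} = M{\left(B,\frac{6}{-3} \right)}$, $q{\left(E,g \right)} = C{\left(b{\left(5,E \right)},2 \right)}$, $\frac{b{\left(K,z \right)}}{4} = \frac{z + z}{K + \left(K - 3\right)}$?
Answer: $-809$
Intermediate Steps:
$b{\left(K,z \right)} = \frac{8 z}{-3 + 2 K}$ ($b{\left(K,z \right)} = 4 \frac{z + z}{K + \left(K - 3\right)} = 4 \frac{2 z}{K + \left(-3 + K\right)} = 4 \frac{2 z}{-3 + 2 K} = \frac{8 z}{-3 + 2 K}$)
$q{\left(E,g \right)} = -3$
$M{\left(X,S \right)} = -3 + 3 S$
$A{\left(B \right)} = 36$ ($A{\left(B \right)} = - 4 \left(-3 + 3 \frac{6}{-3}\right) = - 4 \left(-3 + 3 \cdot 6 \left(- \frac{1}{3}\right)\right) = - 4 \left(-3 + 3 \left(-2\right)\right) = - 4 \left(-3 - 6\right) = \left(-4\right) \left(-9\right) = 36$)
$A{\left(6 \right)} \left(-22\right) - 17 = 36 \left(-22\right) - 17 = -792 - 17 = -809$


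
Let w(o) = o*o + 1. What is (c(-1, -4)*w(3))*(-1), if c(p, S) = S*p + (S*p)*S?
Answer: 120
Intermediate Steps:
c(p, S) = S*p + p*S²
w(o) = 1 + o² (w(o) = o² + 1 = 1 + o²)
(c(-1, -4)*w(3))*(-1) = ((-4*(-1)*(1 - 4))*(1 + 3²))*(-1) = ((-4*(-1)*(-3))*(1 + 9))*(-1) = -12*10*(-1) = -120*(-1) = 120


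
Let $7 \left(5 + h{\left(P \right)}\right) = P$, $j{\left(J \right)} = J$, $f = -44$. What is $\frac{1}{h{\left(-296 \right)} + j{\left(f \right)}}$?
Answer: $- \frac{7}{639} \approx -0.010955$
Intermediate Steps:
$h{\left(P \right)} = -5 + \frac{P}{7}$
$\frac{1}{h{\left(-296 \right)} + j{\left(f \right)}} = \frac{1}{\left(-5 + \frac{1}{7} \left(-296\right)\right) - 44} = \frac{1}{\left(-5 - \frac{296}{7}\right) - 44} = \frac{1}{- \frac{331}{7} - 44} = \frac{1}{- \frac{639}{7}} = - \frac{7}{639}$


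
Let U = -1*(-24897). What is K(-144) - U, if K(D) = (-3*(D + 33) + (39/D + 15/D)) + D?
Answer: -197667/8 ≈ -24708.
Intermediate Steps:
U = 24897
K(D) = -99 - 2*D + 54/D (K(D) = (-3*(33 + D) + 54/D) + D = ((-99 - 3*D) + 54/D) + D = (-99 - 3*D + 54/D) + D = -99 - 2*D + 54/D)
K(-144) - U = (-99 - 2*(-144) + 54/(-144)) - 1*24897 = (-99 + 288 + 54*(-1/144)) - 24897 = (-99 + 288 - 3/8) - 24897 = 1509/8 - 24897 = -197667/8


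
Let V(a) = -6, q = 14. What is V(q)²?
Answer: 36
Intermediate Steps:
V(q)² = (-6)² = 36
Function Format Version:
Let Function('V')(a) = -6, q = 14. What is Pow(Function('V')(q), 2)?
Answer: 36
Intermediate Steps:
Pow(Function('V')(q), 2) = Pow(-6, 2) = 36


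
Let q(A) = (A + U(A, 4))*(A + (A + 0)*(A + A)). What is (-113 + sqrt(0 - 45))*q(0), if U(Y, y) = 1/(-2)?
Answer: 0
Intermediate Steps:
U(Y, y) = -1/2
q(A) = (-1/2 + A)*(A + 2*A**2) (q(A) = (A - 1/2)*(A + (A + 0)*(A + A)) = (-1/2 + A)*(A + A*(2*A)) = (-1/2 + A)*(A + 2*A**2))
(-113 + sqrt(0 - 45))*q(0) = (-113 + sqrt(0 - 45))*(2*0**3 - 1/2*0) = (-113 + sqrt(-45))*(2*0 + 0) = (-113 + 3*I*sqrt(5))*(0 + 0) = (-113 + 3*I*sqrt(5))*0 = 0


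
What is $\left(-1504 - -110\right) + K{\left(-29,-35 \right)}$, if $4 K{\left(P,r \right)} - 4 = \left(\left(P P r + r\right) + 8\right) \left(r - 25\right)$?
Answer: $440537$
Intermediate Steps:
$K{\left(P,r \right)} = 1 + \frac{\left(-25 + r\right) \left(8 + r + r P^{2}\right)}{4}$ ($K{\left(P,r \right)} = 1 + \frac{\left(\left(P P r + r\right) + 8\right) \left(r - 25\right)}{4} = 1 + \frac{\left(\left(P^{2} r + r\right) + 8\right) \left(-25 + r\right)}{4} = 1 + \frac{\left(\left(r P^{2} + r\right) + 8\right) \left(-25 + r\right)}{4} = 1 + \frac{\left(\left(r + r P^{2}\right) + 8\right) \left(-25 + r\right)}{4} = 1 + \frac{\left(8 + r + r P^{2}\right) \left(-25 + r\right)}{4} = 1 + \frac{\left(-25 + r\right) \left(8 + r + r P^{2}\right)}{4}$)
$\left(-1504 - -110\right) + K{\left(-29,-35 \right)} = \left(-1504 - -110\right) - \left(- \frac{399}{4} - \frac{735875}{4} - \frac{1225}{4} - \frac{\left(-29\right)^{2} \left(-35\right)^{2}}{4}\right) = \left(-1504 + 110\right) + \left(-49 + \frac{595}{4} + \frac{1}{4} \cdot 1225 - \left(- \frac{875}{4}\right) 841 + \frac{1}{4} \cdot 841 \cdot 1225\right) = -1394 + \left(-49 + \frac{595}{4} + \frac{1225}{4} + \frac{735875}{4} + \frac{1030225}{4}\right) = -1394 + 441931 = 440537$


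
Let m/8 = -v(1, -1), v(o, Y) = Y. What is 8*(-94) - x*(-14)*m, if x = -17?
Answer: -2656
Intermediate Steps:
m = 8 (m = 8*(-1*(-1)) = 8*1 = 8)
8*(-94) - x*(-14)*m = 8*(-94) - (-17*(-14))*8 = -752 - 238*8 = -752 - 1*1904 = -752 - 1904 = -2656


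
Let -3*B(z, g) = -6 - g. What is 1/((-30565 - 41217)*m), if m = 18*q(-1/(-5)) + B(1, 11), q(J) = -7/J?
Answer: 3/134447686 ≈ 2.2314e-8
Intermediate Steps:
B(z, g) = 2 + g/3 (B(z, g) = -(-6 - g)/3 = 2 + g/3)
m = -1873/3 (m = 18*(-7/((-1/(-5)))) + (2 + (⅓)*11) = 18*(-7/((-1*(-⅕)))) + (2 + 11/3) = 18*(-7/⅕) + 17/3 = 18*(-7*5) + 17/3 = 18*(-35) + 17/3 = -630 + 17/3 = -1873/3 ≈ -624.33)
1/((-30565 - 41217)*m) = 1/((-30565 - 41217)*(-1873/3)) = -3/1873/(-71782) = -1/71782*(-3/1873) = 3/134447686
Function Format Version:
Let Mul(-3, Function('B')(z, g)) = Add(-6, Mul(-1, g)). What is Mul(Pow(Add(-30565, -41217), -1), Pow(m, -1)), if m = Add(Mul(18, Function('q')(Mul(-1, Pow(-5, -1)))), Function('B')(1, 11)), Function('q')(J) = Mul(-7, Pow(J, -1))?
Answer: Rational(3, 134447686) ≈ 2.2314e-8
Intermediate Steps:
Function('B')(z, g) = Add(2, Mul(Rational(1, 3), g)) (Function('B')(z, g) = Mul(Rational(-1, 3), Add(-6, Mul(-1, g))) = Add(2, Mul(Rational(1, 3), g)))
m = Rational(-1873, 3) (m = Add(Mul(18, Mul(-7, Pow(Mul(-1, Pow(-5, -1)), -1))), Add(2, Mul(Rational(1, 3), 11))) = Add(Mul(18, Mul(-7, Pow(Mul(-1, Rational(-1, 5)), -1))), Add(2, Rational(11, 3))) = Add(Mul(18, Mul(-7, Pow(Rational(1, 5), -1))), Rational(17, 3)) = Add(Mul(18, Mul(-7, 5)), Rational(17, 3)) = Add(Mul(18, -35), Rational(17, 3)) = Add(-630, Rational(17, 3)) = Rational(-1873, 3) ≈ -624.33)
Mul(Pow(Add(-30565, -41217), -1), Pow(m, -1)) = Mul(Pow(Add(-30565, -41217), -1), Pow(Rational(-1873, 3), -1)) = Mul(Pow(-71782, -1), Rational(-3, 1873)) = Mul(Rational(-1, 71782), Rational(-3, 1873)) = Rational(3, 134447686)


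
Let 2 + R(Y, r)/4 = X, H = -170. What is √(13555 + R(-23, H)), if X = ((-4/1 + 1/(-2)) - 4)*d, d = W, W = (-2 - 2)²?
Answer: √13003 ≈ 114.03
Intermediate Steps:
W = 16 (W = (-4)² = 16)
d = 16
X = -136 (X = ((-4/1 + 1/(-2)) - 4)*16 = ((-4*1 + 1*(-½)) - 4)*16 = ((-4 - ½) - 4)*16 = (-9/2 - 4)*16 = -17/2*16 = -136)
R(Y, r) = -552 (R(Y, r) = -8 + 4*(-136) = -8 - 544 = -552)
√(13555 + R(-23, H)) = √(13555 - 552) = √13003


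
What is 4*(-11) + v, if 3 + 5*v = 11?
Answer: -212/5 ≈ -42.400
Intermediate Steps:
v = 8/5 (v = -⅗ + (⅕)*11 = -⅗ + 11/5 = 8/5 ≈ 1.6000)
4*(-11) + v = 4*(-11) + 8/5 = -44 + 8/5 = -212/5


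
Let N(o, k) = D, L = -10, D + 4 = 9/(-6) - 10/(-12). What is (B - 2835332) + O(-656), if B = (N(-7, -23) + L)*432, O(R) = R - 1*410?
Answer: -2842734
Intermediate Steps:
D = -14/3 (D = -4 + (9/(-6) - 10/(-12)) = -4 + (9*(-⅙) - 10*(-1/12)) = -4 + (-3/2 + ⅚) = -4 - ⅔ = -14/3 ≈ -4.6667)
N(o, k) = -14/3
O(R) = -410 + R (O(R) = R - 410 = -410 + R)
B = -6336 (B = (-14/3 - 10)*432 = -44/3*432 = -6336)
(B - 2835332) + O(-656) = (-6336 - 2835332) + (-410 - 656) = -2841668 - 1066 = -2842734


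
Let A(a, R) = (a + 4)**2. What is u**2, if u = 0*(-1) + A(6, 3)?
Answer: 10000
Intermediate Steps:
A(a, R) = (4 + a)**2
u = 100 (u = 0*(-1) + (4 + 6)**2 = 0 + 10**2 = 0 + 100 = 100)
u**2 = 100**2 = 10000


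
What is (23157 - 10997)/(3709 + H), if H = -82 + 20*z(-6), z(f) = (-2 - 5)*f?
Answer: 12160/4467 ≈ 2.7222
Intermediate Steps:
z(f) = -7*f
H = 758 (H = -82 + 20*(-7*(-6)) = -82 + 20*42 = -82 + 840 = 758)
(23157 - 10997)/(3709 + H) = (23157 - 10997)/(3709 + 758) = 12160/4467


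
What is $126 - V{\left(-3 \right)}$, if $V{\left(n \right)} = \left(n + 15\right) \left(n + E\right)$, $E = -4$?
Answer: $210$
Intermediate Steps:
$V{\left(n \right)} = \left(-4 + n\right) \left(15 + n\right)$ ($V{\left(n \right)} = \left(n + 15\right) \left(n - 4\right) = \left(15 + n\right) \left(-4 + n\right) = \left(-4 + n\right) \left(15 + n\right)$)
$126 - V{\left(-3 \right)} = 126 - \left(-60 + \left(-3\right)^{2} + 11 \left(-3\right)\right) = 126 - \left(-60 + 9 - 33\right) = 126 - -84 = 126 + 84 = 210$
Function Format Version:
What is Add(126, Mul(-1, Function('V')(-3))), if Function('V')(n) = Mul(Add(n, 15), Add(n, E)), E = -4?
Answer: 210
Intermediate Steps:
Function('V')(n) = Mul(Add(-4, n), Add(15, n)) (Function('V')(n) = Mul(Add(n, 15), Add(n, -4)) = Mul(Add(15, n), Add(-4, n)) = Mul(Add(-4, n), Add(15, n)))
Add(126, Mul(-1, Function('V')(-3))) = Add(126, Mul(-1, Add(-60, Pow(-3, 2), Mul(11, -3)))) = Add(126, Mul(-1, Add(-60, 9, -33))) = Add(126, Mul(-1, -84)) = Add(126, 84) = 210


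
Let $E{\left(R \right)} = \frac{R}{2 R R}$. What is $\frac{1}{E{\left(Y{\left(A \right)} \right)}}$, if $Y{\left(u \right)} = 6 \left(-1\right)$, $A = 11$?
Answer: $-12$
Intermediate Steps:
$Y{\left(u \right)} = -6$
$E{\left(R \right)} = \frac{1}{2 R}$ ($E{\left(R \right)} = \frac{R}{2 R^{2}} = R \frac{1}{2 R^{2}} = \frac{1}{2 R}$)
$\frac{1}{E{\left(Y{\left(A \right)} \right)}} = \frac{1}{\frac{1}{2} \frac{1}{-6}} = \frac{1}{\frac{1}{2} \left(- \frac{1}{6}\right)} = \frac{1}{- \frac{1}{12}} = -12$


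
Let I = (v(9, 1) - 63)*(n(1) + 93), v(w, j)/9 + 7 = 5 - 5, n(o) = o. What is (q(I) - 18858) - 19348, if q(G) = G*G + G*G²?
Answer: -1661340057454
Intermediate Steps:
v(w, j) = -63 (v(w, j) = -63 + 9*(5 - 5) = -63 + 9*0 = -63 + 0 = -63)
I = -11844 (I = (-63 - 63)*(1 + 93) = -126*94 = -11844)
q(G) = G² + G³
(q(I) - 18858) - 19348 = ((-11844)²*(1 - 11844) - 18858) - 19348 = (140280336*(-11843) - 18858) - 19348 = (-1661340019248 - 18858) - 19348 = -1661340038106 - 19348 = -1661340057454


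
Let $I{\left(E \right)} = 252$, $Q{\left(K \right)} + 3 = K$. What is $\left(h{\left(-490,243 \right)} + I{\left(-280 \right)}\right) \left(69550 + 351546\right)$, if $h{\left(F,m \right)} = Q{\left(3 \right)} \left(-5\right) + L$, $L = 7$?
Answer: $109063864$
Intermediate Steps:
$Q{\left(K \right)} = -3 + K$
$h{\left(F,m \right)} = 7$ ($h{\left(F,m \right)} = \left(-3 + 3\right) \left(-5\right) + 7 = 0 \left(-5\right) + 7 = 0 + 7 = 7$)
$\left(h{\left(-490,243 \right)} + I{\left(-280 \right)}\right) \left(69550 + 351546\right) = \left(7 + 252\right) \left(69550 + 351546\right) = 259 \cdot 421096 = 109063864$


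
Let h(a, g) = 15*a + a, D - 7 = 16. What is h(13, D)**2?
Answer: 43264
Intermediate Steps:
D = 23 (D = 7 + 16 = 23)
h(a, g) = 16*a
h(13, D)**2 = (16*13)**2 = 208**2 = 43264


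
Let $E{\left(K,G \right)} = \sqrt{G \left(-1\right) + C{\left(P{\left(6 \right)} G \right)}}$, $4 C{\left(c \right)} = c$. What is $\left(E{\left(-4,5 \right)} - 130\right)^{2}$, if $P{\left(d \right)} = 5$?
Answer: $\frac{\left(260 - \sqrt{5}\right)^{2}}{4} \approx 16611.0$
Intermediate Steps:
$C{\left(c \right)} = \frac{c}{4}$
$E{\left(K,G \right)} = \frac{\sqrt{G}}{2}$ ($E{\left(K,G \right)} = \sqrt{G \left(-1\right) + \frac{5 G}{4}} = \sqrt{- G + \frac{5 G}{4}} = \sqrt{\frac{G}{4}} = \frac{\sqrt{G}}{2}$)
$\left(E{\left(-4,5 \right)} - 130\right)^{2} = \left(\frac{\sqrt{5}}{2} - 130\right)^{2} = \left(-130 + \frac{\sqrt{5}}{2}\right)^{2}$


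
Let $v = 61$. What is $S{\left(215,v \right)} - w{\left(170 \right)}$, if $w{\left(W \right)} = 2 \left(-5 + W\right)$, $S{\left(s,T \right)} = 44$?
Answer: $-286$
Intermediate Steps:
$w{\left(W \right)} = -10 + 2 W$
$S{\left(215,v \right)} - w{\left(170 \right)} = 44 - \left(-10 + 2 \cdot 170\right) = 44 - \left(-10 + 340\right) = 44 - 330 = -286$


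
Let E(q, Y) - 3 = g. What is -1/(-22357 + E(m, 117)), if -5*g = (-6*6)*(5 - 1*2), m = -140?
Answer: 5/111662 ≈ 4.4778e-5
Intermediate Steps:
g = 108/5 (g = -(-6*6)*(5 - 1*2)/5 = -(-36)*(5 - 2)/5 = -(-36)*3/5 = -1/5*(-108) = 108/5 ≈ 21.600)
E(q, Y) = 123/5 (E(q, Y) = 3 + 108/5 = 123/5)
-1/(-22357 + E(m, 117)) = -1/(-22357 + 123/5) = -1/(-111662/5) = -1*(-5/111662) = 5/111662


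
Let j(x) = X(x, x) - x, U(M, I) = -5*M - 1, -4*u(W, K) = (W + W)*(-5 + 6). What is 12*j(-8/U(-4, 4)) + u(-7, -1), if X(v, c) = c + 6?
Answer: 151/2 ≈ 75.500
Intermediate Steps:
u(W, K) = -W/2 (u(W, K) = -(W + W)*(-5 + 6)/4 = -2*W/4 = -W/2)
U(M, I) = -1 - 5*M
X(v, c) = 6 + c
j(x) = 6 (j(x) = (6 + x) - x = 6)
12*j(-8/U(-4, 4)) + u(-7, -1) = 12*6 - ½*(-7) = 72 + 7/2 = 151/2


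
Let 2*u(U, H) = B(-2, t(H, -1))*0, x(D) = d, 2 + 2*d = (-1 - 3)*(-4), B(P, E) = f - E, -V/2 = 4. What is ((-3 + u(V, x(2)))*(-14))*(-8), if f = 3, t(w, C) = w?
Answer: -336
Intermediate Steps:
V = -8 (V = -2*4 = -8)
B(P, E) = 3 - E
d = 7 (d = -1 + ((-1 - 3)*(-4))/2 = -1 + (-4*(-4))/2 = -1 + (½)*16 = -1 + 8 = 7)
x(D) = 7
u(U, H) = 0 (u(U, H) = ((3 - H)*0)/2 = (½)*0 = 0)
((-3 + u(V, x(2)))*(-14))*(-8) = ((-3 + 0)*(-14))*(-8) = -3*(-14)*(-8) = 42*(-8) = -336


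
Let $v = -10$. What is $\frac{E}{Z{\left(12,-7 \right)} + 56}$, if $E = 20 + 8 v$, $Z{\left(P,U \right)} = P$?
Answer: $- \frac{15}{17} \approx -0.88235$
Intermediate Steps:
$E = -60$ ($E = 20 + 8 \left(-10\right) = 20 - 80 = -60$)
$\frac{E}{Z{\left(12,-7 \right)} + 56} = \frac{1}{12 + 56} \left(-60\right) = \frac{1}{68} \left(-60\right) = - \frac{15}{17}$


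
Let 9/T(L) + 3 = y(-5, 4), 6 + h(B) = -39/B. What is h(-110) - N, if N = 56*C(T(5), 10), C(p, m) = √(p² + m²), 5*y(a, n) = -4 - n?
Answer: -621/110 - 3640*√13/23 ≈ -576.26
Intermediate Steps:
y(a, n) = -⅘ - n/5 (y(a, n) = (-4 - n)/5 = -⅘ - n/5)
h(B) = -6 - 39/B
T(L) = -45/23 (T(L) = 9/(-3 + (-⅘ - ⅕*4)) = 9/(-3 + (-⅘ - ⅘)) = 9/(-3 - 8/5) = 9/(-23/5) = 9*(-5/23) = -45/23)
C(p, m) = √(m² + p²)
N = 3640*√13/23 (N = 56*√(10² + (-45/23)²) = 56*√(100 + 2025/529) = 56*√(54925/529) = 56*(65*√13/23) = 3640*√13/23 ≈ 570.62)
h(-110) - N = (-6 - 39/(-110)) - 3640*√13/23 = (-6 - 39*(-1/110)) - 3640*√13/23 = (-6 + 39/110) - 3640*√13/23 = -621/110 - 3640*√13/23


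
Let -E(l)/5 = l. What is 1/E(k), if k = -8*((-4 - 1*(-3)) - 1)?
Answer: -1/80 ≈ -0.012500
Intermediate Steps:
k = 16 (k = -8*((-4 + 3) - 1) = -8*(-1 - 1) = -8*(-2) = 16)
E(l) = -5*l
1/E(k) = 1/(-5*16) = 1/(-80) = -1/80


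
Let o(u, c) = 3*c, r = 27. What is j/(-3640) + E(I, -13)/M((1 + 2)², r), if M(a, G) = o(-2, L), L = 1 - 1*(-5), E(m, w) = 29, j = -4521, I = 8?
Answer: 93469/32760 ≈ 2.8531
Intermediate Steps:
L = 6 (L = 1 + 5 = 6)
M(a, G) = 18 (M(a, G) = 3*6 = 18)
j/(-3640) + E(I, -13)/M((1 + 2)², r) = -4521/(-3640) + 29/18 = -4521*(-1/3640) + 29*(1/18) = 4521/3640 + 29/18 = 93469/32760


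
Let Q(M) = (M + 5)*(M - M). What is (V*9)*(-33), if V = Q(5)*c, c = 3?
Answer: 0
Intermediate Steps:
Q(M) = 0 (Q(M) = (5 + M)*0 = 0)
V = 0 (V = 0*3 = 0)
(V*9)*(-33) = (0*9)*(-33) = 0*(-33) = 0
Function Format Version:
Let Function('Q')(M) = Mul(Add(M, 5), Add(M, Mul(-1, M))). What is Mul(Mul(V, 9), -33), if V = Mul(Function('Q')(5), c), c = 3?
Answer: 0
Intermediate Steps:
Function('Q')(M) = 0 (Function('Q')(M) = Mul(Add(5, M), 0) = 0)
V = 0 (V = Mul(0, 3) = 0)
Mul(Mul(V, 9), -33) = Mul(Mul(0, 9), -33) = Mul(0, -33) = 0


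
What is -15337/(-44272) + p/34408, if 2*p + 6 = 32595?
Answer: 1148075/1400102 ≈ 0.81999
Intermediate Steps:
p = 32589/2 (p = -3 + (1/2)*32595 = -3 + 32595/2 = 32589/2 ≈ 16295.)
-15337/(-44272) + p/34408 = -15337/(-44272) + (32589/2)/34408 = -15337*(-1/44272) + (32589/2)*(1/34408) = 15337/44272 + 1917/4048 = 1148075/1400102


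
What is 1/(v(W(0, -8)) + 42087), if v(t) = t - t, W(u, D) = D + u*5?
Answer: 1/42087 ≈ 2.3760e-5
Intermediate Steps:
W(u, D) = D + 5*u
v(t) = 0
1/(v(W(0, -8)) + 42087) = 1/(0 + 42087) = 1/42087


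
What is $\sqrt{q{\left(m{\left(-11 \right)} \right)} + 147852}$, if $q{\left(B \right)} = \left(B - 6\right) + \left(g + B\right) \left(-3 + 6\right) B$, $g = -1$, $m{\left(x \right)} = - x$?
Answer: $\sqrt{148187} \approx 384.95$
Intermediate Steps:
$q{\left(B \right)} = -6 + B + B \left(-3 + 3 B\right)$ ($q{\left(B \right)} = \left(B - 6\right) + \left(-1 + B\right) \left(-3 + 6\right) B = \left(B - 6\right) + \left(-1 + B\right) 3 B = \left(-6 + B\right) + \left(-3 + 3 B\right) B = \left(-6 + B\right) + B \left(-3 + 3 B\right) = -6 + B + B \left(-3 + 3 B\right)$)
$\sqrt{q{\left(m{\left(-11 \right)} \right)} + 147852} = \sqrt{\left(-6 - 2 \left(\left(-1\right) \left(-11\right)\right) + 3 \left(\left(-1\right) \left(-11\right)\right)^{2}\right) + 147852} = \sqrt{\left(-6 - 22 + 3 \cdot 11^{2}\right) + 147852} = \sqrt{\left(-6 - 22 + 3 \cdot 121\right) + 147852} = \sqrt{\left(-6 - 22 + 363\right) + 147852} = \sqrt{335 + 147852} = \sqrt{148187}$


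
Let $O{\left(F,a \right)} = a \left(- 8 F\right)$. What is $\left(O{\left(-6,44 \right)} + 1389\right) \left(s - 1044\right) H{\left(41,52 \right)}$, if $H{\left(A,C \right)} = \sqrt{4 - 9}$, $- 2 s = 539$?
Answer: $- \frac{9197127 i \sqrt{5}}{2} \approx - 1.0283 \cdot 10^{7} i$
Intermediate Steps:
$O{\left(F,a \right)} = - 8 F a$
$s = - \frac{539}{2}$ ($s = \left(- \frac{1}{2}\right) 539 = - \frac{539}{2} \approx -269.5$)
$H{\left(A,C \right)} = i \sqrt{5}$ ($H{\left(A,C \right)} = \sqrt{-5} = i \sqrt{5}$)
$\left(O{\left(-6,44 \right)} + 1389\right) \left(s - 1044\right) H{\left(41,52 \right)} = \left(\left(-8\right) \left(-6\right) 44 + 1389\right) \left(- \frac{539}{2} - 1044\right) i \sqrt{5} = \left(2112 + 1389\right) \left(- \frac{2627}{2}\right) i \sqrt{5} = 3501 \left(- \frac{2627}{2}\right) i \sqrt{5} = - \frac{9197127 i \sqrt{5}}{2}$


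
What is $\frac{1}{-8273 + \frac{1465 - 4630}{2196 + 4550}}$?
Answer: $- \frac{6746}{55812823} \approx -0.00012087$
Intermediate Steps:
$\frac{1}{-8273 + \frac{1465 - 4630}{2196 + 4550}} = \frac{1}{-8273 - \frac{3165}{6746}} = \frac{1}{- \frac{55812823}{6746}} = - \frac{6746}{55812823}$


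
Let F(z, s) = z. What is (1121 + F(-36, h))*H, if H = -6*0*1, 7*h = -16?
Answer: 0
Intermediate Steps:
h = -16/7 (h = (⅐)*(-16) = -16/7 ≈ -2.2857)
H = 0 (H = 0*1 = 0)
(1121 + F(-36, h))*H = (1121 - 36)*0 = 1085*0 = 0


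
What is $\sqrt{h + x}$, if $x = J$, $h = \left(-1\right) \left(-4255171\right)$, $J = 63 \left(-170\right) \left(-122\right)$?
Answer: $\sqrt{5561791} \approx 2358.3$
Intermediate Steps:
$J = 1306620$ ($J = \left(-10710\right) \left(-122\right) = 1306620$)
$h = 4255171$
$x = 1306620$
$\sqrt{h + x} = \sqrt{4255171 + 1306620} = \sqrt{5561791}$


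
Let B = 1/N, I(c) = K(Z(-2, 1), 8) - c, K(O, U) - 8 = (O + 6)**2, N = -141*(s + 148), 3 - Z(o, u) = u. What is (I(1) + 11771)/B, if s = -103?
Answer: -75137490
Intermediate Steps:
Z(o, u) = 3 - u
N = -6345 (N = -141*(-103 + 148) = -141*45 = -6345)
K(O, U) = 8 + (6 + O)**2 (K(O, U) = 8 + (O + 6)**2 = 8 + (6 + O)**2)
I(c) = 72 - c (I(c) = (8 + (6 + (3 - 1*1))**2) - c = (8 + (6 + (3 - 1))**2) - c = (8 + (6 + 2)**2) - c = (8 + 8**2) - c = (8 + 64) - c = 72 - c)
B = -1/6345 (B = 1/(-6345) = -1/6345 ≈ -0.00015760)
(I(1) + 11771)/B = ((72 - 1*1) + 11771)/(-1/6345) = ((72 - 1) + 11771)*(-6345) = (71 + 11771)*(-6345) = 11842*(-6345) = -75137490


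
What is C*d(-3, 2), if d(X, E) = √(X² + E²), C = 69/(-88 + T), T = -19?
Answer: -69*√13/107 ≈ -2.3251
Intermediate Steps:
C = -69/107 (C = 69/(-88 - 19) = 69/(-107) = -1/107*69 = -69/107 ≈ -0.64486)
d(X, E) = √(E² + X²)
C*d(-3, 2) = -69*√(2² + (-3)²)/107 = -69*√(4 + 9)/107 = -69*√13/107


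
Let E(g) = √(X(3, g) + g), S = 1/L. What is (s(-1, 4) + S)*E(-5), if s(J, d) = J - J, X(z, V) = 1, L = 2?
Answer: I ≈ 1.0*I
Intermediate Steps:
S = ½ (S = 1/2 = ½ ≈ 0.50000)
s(J, d) = 0
E(g) = √(1 + g)
(s(-1, 4) + S)*E(-5) = (0 + ½)*√(1 - 5) = √(-4)/2 = (2*I)/2 = I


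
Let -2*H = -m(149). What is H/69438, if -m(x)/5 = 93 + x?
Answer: -605/69438 ≈ -0.0087128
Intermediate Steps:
m(x) = -465 - 5*x (m(x) = -5*(93 + x) = -465 - 5*x)
H = -605 (H = -(-1)*(-465 - 5*149)/2 = -(-1)*(-465 - 745)/2 = -(-1)*(-1210)/2 = -½*1210 = -605)
H/69438 = -605/69438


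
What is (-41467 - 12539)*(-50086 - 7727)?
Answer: 3122248878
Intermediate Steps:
(-41467 - 12539)*(-50086 - 7727) = -54006*(-57813) = 3122248878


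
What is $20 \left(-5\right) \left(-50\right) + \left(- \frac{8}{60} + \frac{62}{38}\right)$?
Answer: $\frac{1425427}{285} \approx 5001.5$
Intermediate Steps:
$20 \left(-5\right) \left(-50\right) + \left(- \frac{8}{60} + \frac{62}{38}\right) = \left(-100\right) \left(-50\right) + \left(\left(-8\right) \frac{1}{60} + 62 \cdot \frac{1}{38}\right) = 5000 + \left(- \frac{2}{15} + \frac{31}{19}\right) = 5000 + \frac{427}{285} = \frac{1425427}{285}$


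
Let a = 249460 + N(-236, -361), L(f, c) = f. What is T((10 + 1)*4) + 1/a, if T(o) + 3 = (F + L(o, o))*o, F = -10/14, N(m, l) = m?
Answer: 3317420671/1744568 ≈ 1901.6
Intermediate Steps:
F = -5/7 (F = -10*1/14 = -5/7 ≈ -0.71429)
T(o) = -3 + o*(-5/7 + o) (T(o) = -3 + (-5/7 + o)*o = -3 + o*(-5/7 + o))
a = 249224 (a = 249460 - 236 = 249224)
T((10 + 1)*4) + 1/a = (-3 + ((10 + 1)*4)**2 - 5*(10 + 1)*4/7) + 1/249224 = (-3 + (11*4)**2 - 55*4/7) + 1/249224 = (-3 + 44**2 - 5/7*44) + 1/249224 = (-3 + 1936 - 220/7) + 1/249224 = 13311/7 + 1/249224 = 3317420671/1744568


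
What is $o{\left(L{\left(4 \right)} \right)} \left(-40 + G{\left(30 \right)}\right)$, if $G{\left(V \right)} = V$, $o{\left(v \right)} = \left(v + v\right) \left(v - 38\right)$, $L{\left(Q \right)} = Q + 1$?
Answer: $3300$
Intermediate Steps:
$L{\left(Q \right)} = 1 + Q$
$o{\left(v \right)} = 2 v \left(-38 + v\right)$
$o{\left(L{\left(4 \right)} \right)} \left(-40 + G{\left(30 \right)}\right) = 2 \left(1 + 4\right) \left(-38 + \left(1 + 4\right)\right) \left(-40 + 30\right) = 2 \cdot 5 \left(-38 + 5\right) \left(-10\right) = 2 \cdot 5 \left(-33\right) \left(-10\right) = \left(-330\right) \left(-10\right) = 3300$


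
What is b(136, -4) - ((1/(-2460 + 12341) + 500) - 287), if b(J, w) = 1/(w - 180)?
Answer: -387266217/1818104 ≈ -213.01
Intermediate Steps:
b(J, w) = 1/(-180 + w)
b(136, -4) - ((1/(-2460 + 12341) + 500) - 287) = 1/(-180 - 4) - ((1/(-2460 + 12341) + 500) - 287) = 1/(-184) - ((1/9881 + 500) - 287) = -1/184 - ((1/9881 + 500) - 287) = -1/184 - (4940501/9881 - 287) = -1/184 - 1*2104654/9881 = -1/184 - 2104654/9881 = -387266217/1818104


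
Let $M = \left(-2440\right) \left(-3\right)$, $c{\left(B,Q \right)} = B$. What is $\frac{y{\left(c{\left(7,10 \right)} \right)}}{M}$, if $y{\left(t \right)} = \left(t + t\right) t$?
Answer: $\frac{49}{3660} \approx 0.013388$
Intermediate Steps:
$y{\left(t \right)} = 2 t^{2}$ ($y{\left(t \right)} = 2 t t = 2 t^{2}$)
$M = 7320$
$\frac{y{\left(c{\left(7,10 \right)} \right)}}{M} = \frac{2 \cdot 7^{2}}{7320} = 2 \cdot 49 \cdot \frac{1}{7320} = 98 \cdot \frac{1}{7320} = \frac{49}{3660}$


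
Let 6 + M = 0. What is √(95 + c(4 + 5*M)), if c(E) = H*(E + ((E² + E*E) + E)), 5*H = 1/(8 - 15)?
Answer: 9*√35/7 ≈ 7.6064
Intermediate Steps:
M = -6 (M = -6 + 0 = -6)
H = -1/35 (H = 1/(5*(8 - 15)) = (⅕)/(-7) = (⅕)*(-⅐) = -1/35 ≈ -0.028571)
c(E) = -2*E/35 - 2*E²/35 (c(E) = -(E + ((E² + E*E) + E))/35 = -(E + ((E² + E²) + E))/35 = -(E + (2*E² + E))/35 = -(E + (E + 2*E²))/35 = -(2*E + 2*E²)/35 = -2*E/35 - 2*E²/35)
√(95 + c(4 + 5*M)) = √(95 - 2*(4 + 5*(-6))*(1 + (4 + 5*(-6)))/35) = √(95 - 2*(4 - 30)*(1 + (4 - 30))/35) = √(95 - 2/35*(-26)*(1 - 26)) = √(95 - 2/35*(-26)*(-25)) = √(95 - 260/7) = √(405/7) = 9*√35/7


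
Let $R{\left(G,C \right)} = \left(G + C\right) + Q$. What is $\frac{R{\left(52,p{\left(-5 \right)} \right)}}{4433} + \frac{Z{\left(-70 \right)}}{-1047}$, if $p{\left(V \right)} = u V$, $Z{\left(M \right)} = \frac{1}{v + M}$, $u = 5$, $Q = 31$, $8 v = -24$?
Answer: $\frac{4437431}{338818623} \approx 0.013097$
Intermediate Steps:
$v = -3$ ($v = \frac{1}{8} \left(-24\right) = -3$)
$Z{\left(M \right)} = \frac{1}{-3 + M}$
$p{\left(V \right)} = 5 V$
$R{\left(G,C \right)} = 31 + C + G$ ($R{\left(G,C \right)} = \left(G + C\right) + 31 = \left(C + G\right) + 31 = 31 + C + G$)
$\frac{R{\left(52,p{\left(-5 \right)} \right)}}{4433} + \frac{Z{\left(-70 \right)}}{-1047} = \frac{31 + 5 \left(-5\right) + 52}{4433} + \frac{1}{\left(-3 - 70\right) \left(-1047\right)} = \left(31 - 25 + 52\right) \frac{1}{4433} + \frac{1}{-73} \left(- \frac{1}{1047}\right) = 58 \cdot \frac{1}{4433} - - \frac{1}{76431} = \frac{58}{4433} + \frac{1}{76431} = \frac{4437431}{338818623}$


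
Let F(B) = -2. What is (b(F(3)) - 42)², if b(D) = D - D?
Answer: 1764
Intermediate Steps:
b(D) = 0
(b(F(3)) - 42)² = (0 - 42)² = (-42)² = 1764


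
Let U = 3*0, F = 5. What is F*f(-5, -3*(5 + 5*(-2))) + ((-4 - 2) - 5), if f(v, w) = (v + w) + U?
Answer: 39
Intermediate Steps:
U = 0
f(v, w) = v + w (f(v, w) = (v + w) + 0 = v + w)
F*f(-5, -3*(5 + 5*(-2))) + ((-4 - 2) - 5) = 5*(-5 - 3*(5 + 5*(-2))) + ((-4 - 2) - 5) = 5*(-5 - 3*(5 - 10)) + (-6 - 5) = 5*(-5 - 3*(-5)) - 11 = 5*(-5 + 15) - 11 = 5*10 - 11 = 50 - 11 = 39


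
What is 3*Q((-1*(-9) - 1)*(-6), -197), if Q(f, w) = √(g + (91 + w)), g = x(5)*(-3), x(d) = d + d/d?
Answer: 6*I*√31 ≈ 33.407*I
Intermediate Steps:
x(d) = 1 + d (x(d) = d + 1 = 1 + d)
g = -18 (g = (1 + 5)*(-3) = 6*(-3) = -18)
Q(f, w) = √(73 + w) (Q(f, w) = √(-18 + (91 + w)) = √(73 + w))
3*Q((-1*(-9) - 1)*(-6), -197) = 3*√(73 - 197) = 3*√(-124) = 3*(2*I*√31) = 6*I*√31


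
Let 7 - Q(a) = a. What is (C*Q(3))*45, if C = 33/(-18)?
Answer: -330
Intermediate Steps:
C = -11/6 (C = 33*(-1/18) = -11/6 ≈ -1.8333)
Q(a) = 7 - a
(C*Q(3))*45 = -11*(7 - 1*3)/6*45 = -11*(7 - 3)/6*45 = -11/6*4*45 = -22/3*45 = -330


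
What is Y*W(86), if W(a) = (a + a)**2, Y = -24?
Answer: -710016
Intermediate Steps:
W(a) = 4*a**2 (W(a) = (2*a)**2 = 4*a**2)
Y*W(86) = -96*86**2 = -96*7396 = -24*29584 = -710016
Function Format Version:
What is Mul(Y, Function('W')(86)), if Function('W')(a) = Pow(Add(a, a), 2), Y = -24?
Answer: -710016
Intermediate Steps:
Function('W')(a) = Mul(4, Pow(a, 2)) (Function('W')(a) = Pow(Mul(2, a), 2) = Mul(4, Pow(a, 2)))
Mul(Y, Function('W')(86)) = Mul(-24, Mul(4, Pow(86, 2))) = Mul(-24, Mul(4, 7396)) = Mul(-24, 29584) = -710016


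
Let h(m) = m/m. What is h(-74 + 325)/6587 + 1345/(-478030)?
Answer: -239471/89965246 ≈ -0.0026618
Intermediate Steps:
h(m) = 1
h(-74 + 325)/6587 + 1345/(-478030) = 1/6587 + 1345/(-478030) = 1*(1/6587) + 1345*(-1/478030) = 1/6587 - 269/95606 = -239471/89965246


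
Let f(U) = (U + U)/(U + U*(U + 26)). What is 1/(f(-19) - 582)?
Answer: -4/2327 ≈ -0.0017190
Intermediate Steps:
f(U) = 2*U/(U + U*(26 + U)) (f(U) = (2*U)/(U + U*(26 + U)) = 2*U/(U + U*(26 + U)))
1/(f(-19) - 582) = 1/(2/(27 - 19) - 582) = 1/(2/8 - 582) = 1/(2*(1/8) - 582) = 1/(1/4 - 582) = 1/(-2327/4) = -4/2327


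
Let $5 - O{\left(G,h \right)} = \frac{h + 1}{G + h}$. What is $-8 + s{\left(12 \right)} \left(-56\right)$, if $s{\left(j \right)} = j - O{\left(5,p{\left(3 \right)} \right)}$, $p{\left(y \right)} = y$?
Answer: $-428$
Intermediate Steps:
$O{\left(G,h \right)} = 5 - \frac{1 + h}{G + h}$ ($O{\left(G,h \right)} = 5 - \frac{h + 1}{G + h} = 5 - \frac{1 + h}{G + h}$)
$s{\left(j \right)} = - \frac{9}{2} + j$ ($s{\left(j \right)} = j - \frac{-1 + 4 \cdot 3 + 5 \cdot 5}{5 + 3} = j - \frac{-1 + 12 + 25}{8} = j - \frac{1}{8} \cdot 36 = j - \frac{9}{2} = - \frac{9}{2} + j$)
$-8 + s{\left(12 \right)} \left(-56\right) = -8 + \left(- \frac{9}{2} + 12\right) \left(-56\right) = -8 + \frac{15}{2} \left(-56\right) = -8 - 420 = -428$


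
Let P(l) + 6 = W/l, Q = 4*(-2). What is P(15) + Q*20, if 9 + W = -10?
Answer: -2509/15 ≈ -167.27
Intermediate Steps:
Q = -8
W = -19 (W = -9 - 10 = -19)
P(l) = -6 - 19/l
P(15) + Q*20 = (-6 - 19/15) - 8*20 = (-6 - 19*1/15) - 160 = (-6 - 19/15) - 160 = -109/15 - 160 = -2509/15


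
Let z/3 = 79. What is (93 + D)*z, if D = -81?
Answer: 2844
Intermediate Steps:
z = 237 (z = 3*79 = 237)
(93 + D)*z = (93 - 81)*237 = 12*237 = 2844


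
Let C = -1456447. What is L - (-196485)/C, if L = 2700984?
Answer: 3933839847363/1456447 ≈ 2.7010e+6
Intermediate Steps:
L - (-196485)/C = 2700984 - (-196485)/(-1456447) = 2700984 - (-196485)*(-1)/1456447 = 2700984 - 1*196485/1456447 = 2700984 - 196485/1456447 = 3933839847363/1456447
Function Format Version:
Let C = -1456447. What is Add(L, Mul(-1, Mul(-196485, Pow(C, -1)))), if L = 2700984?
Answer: Rational(3933839847363, 1456447) ≈ 2.7010e+6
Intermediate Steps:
Add(L, Mul(-1, Mul(-196485, Pow(C, -1)))) = Add(2700984, Mul(-1, Mul(-196485, Pow(-1456447, -1)))) = Add(2700984, Mul(-1, Mul(-196485, Rational(-1, 1456447)))) = Add(2700984, Mul(-1, Rational(196485, 1456447))) = Add(2700984, Rational(-196485, 1456447)) = Rational(3933839847363, 1456447)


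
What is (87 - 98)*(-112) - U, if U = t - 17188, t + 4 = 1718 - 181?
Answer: 16887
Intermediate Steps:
t = 1533 (t = -4 + (1718 - 181) = -4 + 1537 = 1533)
U = -15655 (U = 1533 - 17188 = -15655)
(87 - 98)*(-112) - U = (87 - 98)*(-112) - 1*(-15655) = -11*(-112) + 15655 = 1232 + 15655 = 16887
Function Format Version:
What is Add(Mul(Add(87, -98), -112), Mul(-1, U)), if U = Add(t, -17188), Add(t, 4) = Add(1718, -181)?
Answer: 16887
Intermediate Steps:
t = 1533 (t = Add(-4, Add(1718, -181)) = Add(-4, 1537) = 1533)
U = -15655 (U = Add(1533, -17188) = -15655)
Add(Mul(Add(87, -98), -112), Mul(-1, U)) = Add(Mul(Add(87, -98), -112), Mul(-1, -15655)) = Add(Mul(-11, -112), 15655) = Add(1232, 15655) = 16887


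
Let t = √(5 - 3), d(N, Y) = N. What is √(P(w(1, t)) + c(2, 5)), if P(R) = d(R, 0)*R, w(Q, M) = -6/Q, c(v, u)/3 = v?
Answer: √42 ≈ 6.4807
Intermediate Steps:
c(v, u) = 3*v
t = √2 ≈ 1.4142
P(R) = R² (P(R) = R*R = R²)
√(P(w(1, t)) + c(2, 5)) = √((-6/1)² + 3*2) = √((-6*1)² + 6) = √((-6)² + 6) = √(36 + 6) = √42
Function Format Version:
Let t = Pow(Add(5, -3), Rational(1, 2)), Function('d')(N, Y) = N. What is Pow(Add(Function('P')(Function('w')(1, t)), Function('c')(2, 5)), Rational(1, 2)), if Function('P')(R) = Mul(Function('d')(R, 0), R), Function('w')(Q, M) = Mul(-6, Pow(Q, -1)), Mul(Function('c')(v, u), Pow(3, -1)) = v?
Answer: Pow(42, Rational(1, 2)) ≈ 6.4807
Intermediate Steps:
Function('c')(v, u) = Mul(3, v)
t = Pow(2, Rational(1, 2)) ≈ 1.4142
Function('P')(R) = Pow(R, 2) (Function('P')(R) = Mul(R, R) = Pow(R, 2))
Pow(Add(Function('P')(Function('w')(1, t)), Function('c')(2, 5)), Rational(1, 2)) = Pow(Add(Pow(Mul(-6, Pow(1, -1)), 2), Mul(3, 2)), Rational(1, 2)) = Pow(Add(Pow(Mul(-6, 1), 2), 6), Rational(1, 2)) = Pow(Add(Pow(-6, 2), 6), Rational(1, 2)) = Pow(Add(36, 6), Rational(1, 2)) = Pow(42, Rational(1, 2))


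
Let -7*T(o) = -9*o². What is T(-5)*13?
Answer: 2925/7 ≈ 417.86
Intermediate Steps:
T(o) = 9*o²/7 (T(o) = -(-9)*o²/7 = 9*o²/7)
T(-5)*13 = ((9/7)*(-5)²)*13 = ((9/7)*25)*13 = (225/7)*13 = 2925/7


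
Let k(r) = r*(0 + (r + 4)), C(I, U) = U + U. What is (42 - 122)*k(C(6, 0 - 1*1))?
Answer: 320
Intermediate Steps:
C(I, U) = 2*U
k(r) = r*(4 + r) (k(r) = r*(0 + (4 + r)) = r*(4 + r))
(42 - 122)*k(C(6, 0 - 1*1)) = (42 - 122)*((2*(0 - 1*1))*(4 + 2*(0 - 1*1))) = -80*2*(0 - 1)*(4 + 2*(0 - 1)) = -80*2*(-1)*(4 + 2*(-1)) = -(-160)*(4 - 2) = -(-160)*2 = -80*(-4) = 320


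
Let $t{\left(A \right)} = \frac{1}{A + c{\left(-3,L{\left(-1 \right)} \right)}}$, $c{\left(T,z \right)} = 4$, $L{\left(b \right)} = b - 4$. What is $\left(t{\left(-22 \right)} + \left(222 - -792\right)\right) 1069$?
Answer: $\frac{19510319}{18} \approx 1.0839 \cdot 10^{6}$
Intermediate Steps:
$L{\left(b \right)} = -4 + b$
$t{\left(A \right)} = \frac{1}{4 + A}$ ($t{\left(A \right)} = \frac{1}{A + 4} = \frac{1}{4 + A}$)
$\left(t{\left(-22 \right)} + \left(222 - -792\right)\right) 1069 = \left(\frac{1}{4 - 22} + \left(222 - -792\right)\right) 1069 = \left(\frac{1}{-18} + \left(222 + 792\right)\right) 1069 = \left(- \frac{1}{18} + 1014\right) 1069 = \frac{18251}{18} \cdot 1069 = \frac{19510319}{18}$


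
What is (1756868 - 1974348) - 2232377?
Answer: -2449857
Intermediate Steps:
(1756868 - 1974348) - 2232377 = -217480 - 2232377 = -2449857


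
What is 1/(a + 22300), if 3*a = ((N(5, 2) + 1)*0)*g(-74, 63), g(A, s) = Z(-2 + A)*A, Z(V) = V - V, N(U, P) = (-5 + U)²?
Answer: 1/22300 ≈ 4.4843e-5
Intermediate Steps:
Z(V) = 0
g(A, s) = 0 (g(A, s) = 0*A = 0)
a = 0 (a = ((((-5 + 5)² + 1)*0)*0)/3 = (((0² + 1)*0)*0)/3 = (((0 + 1)*0)*0)/3 = ((1*0)*0)/3 = (0*0)/3 = (⅓)*0 = 0)
1/(a + 22300) = 1/(0 + 22300) = 1/22300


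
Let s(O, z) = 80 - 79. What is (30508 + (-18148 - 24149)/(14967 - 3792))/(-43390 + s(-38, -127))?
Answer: -37876067/53874675 ≈ -0.70304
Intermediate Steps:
s(O, z) = 1
(30508 + (-18148 - 24149)/(14967 - 3792))/(-43390 + s(-38, -127)) = (30508 + (-18148 - 24149)/(14967 - 3792))/(-43390 + 1) = (30508 - 42297/11175)/(-43389) = (30508 - 42297*1/11175)*(-1/43389) = (30508 - 14099/3725)*(-1/43389) = (113628201/3725)*(-1/43389) = -37876067/53874675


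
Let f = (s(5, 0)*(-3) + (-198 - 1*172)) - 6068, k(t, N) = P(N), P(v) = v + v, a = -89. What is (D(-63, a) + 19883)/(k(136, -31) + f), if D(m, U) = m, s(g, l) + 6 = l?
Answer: -9910/3241 ≈ -3.0577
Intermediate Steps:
s(g, l) = -6 + l
P(v) = 2*v
k(t, N) = 2*N
f = -6420 (f = ((-6 + 0)*(-3) + (-198 - 1*172)) - 6068 = (-6*(-3) + (-198 - 172)) - 6068 = (18 - 370) - 6068 = -352 - 6068 = -6420)
(D(-63, a) + 19883)/(k(136, -31) + f) = (-63 + 19883)/(2*(-31) - 6420) = 19820/(-62 - 6420) = 19820/(-6482) = 19820*(-1/6482) = -9910/3241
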